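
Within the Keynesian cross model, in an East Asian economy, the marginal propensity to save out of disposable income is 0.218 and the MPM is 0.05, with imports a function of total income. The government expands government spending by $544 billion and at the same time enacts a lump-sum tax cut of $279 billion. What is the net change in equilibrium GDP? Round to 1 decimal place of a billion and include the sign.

MPC = 1 − MPS = 1 − 0.218 = 0.782.
Expenditure multiplier = 1/(1 − c + m) = 1/(1 − 0.782 + 0.05) = 1/0.268 ≈ 3.731.
ΔG contributes k·ΔG = (+$544 billion) / 0.268 ≈ +$2,029.9 billion.
ΔT of −$279 billion changes first-round spending by −c·ΔT = +$218.178 billion, contributing k·(−c·ΔT) = (+$218.178 billion) / 0.268 ≈ +$814.1 billion.
Net ΔY = k(ΔG − c·ΔT) = (+$762.178 billion) / 0.268 ≈ +$2,843.9 billion.

+$2,843.9 billion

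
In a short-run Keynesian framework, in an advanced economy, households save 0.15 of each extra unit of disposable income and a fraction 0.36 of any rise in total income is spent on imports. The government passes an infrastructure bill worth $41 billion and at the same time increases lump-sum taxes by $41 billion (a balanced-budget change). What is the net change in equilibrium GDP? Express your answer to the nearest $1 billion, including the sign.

MPC = 1 − MPS = 1 − 0.15 = 0.85.
Expenditure multiplier = 1/(1 − c + m) = 1/(1 − 0.85 + 0.36) = 1/0.51 ≈ 1.961.
ΔG contributes k·ΔG = (+$41 billion) / 0.51 ≈ +$80.4 billion.
ΔT of +$41 billion changes first-round spending by −c·ΔT = −$34.85 billion, contributing k·(−c·ΔT) = (−$34.85 billion) / 0.51 ≈ −$68.3 billion.
Net ΔY = k(ΔG − c·ΔT) = (+$6.15 billion) / 0.51 ≈ +$12 billion.

+$12 billion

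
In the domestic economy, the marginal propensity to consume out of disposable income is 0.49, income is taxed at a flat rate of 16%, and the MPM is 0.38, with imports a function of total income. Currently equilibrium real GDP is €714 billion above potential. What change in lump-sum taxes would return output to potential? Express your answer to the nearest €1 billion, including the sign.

+€1,411 billion

Spending multiplier = 1/(1 − c(1−t) + m) = 1/(1 − 0.49×0.84 + 0.38) = 1/0.9684 ≈ 1.033.
Tax multiplier = −c·k = −0.49/0.9684 ≈ −0.506. Need ΔY = −€714 billion, so ΔT = ΔY/(−c·k) = −(−€714 billion) × 0.9684 / 0.49 ≈ +€1,411 billion.
The government should raise lump-sum taxes by €1,411 billion.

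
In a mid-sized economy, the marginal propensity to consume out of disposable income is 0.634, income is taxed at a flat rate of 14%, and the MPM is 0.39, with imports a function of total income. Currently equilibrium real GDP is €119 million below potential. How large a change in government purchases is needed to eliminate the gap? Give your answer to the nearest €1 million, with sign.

+€101 million

Spending multiplier = 1/(1 − c(1−t) + m) = 1/(1 − 0.634×0.86 + 0.39) = 1/0.84476 ≈ 1.184.
Need ΔY = +€119 million, so ΔG = ΔY/k = (+€119 million) × 0.84476 ≈ +€101 million.
The government should increase government purchases by €101 million.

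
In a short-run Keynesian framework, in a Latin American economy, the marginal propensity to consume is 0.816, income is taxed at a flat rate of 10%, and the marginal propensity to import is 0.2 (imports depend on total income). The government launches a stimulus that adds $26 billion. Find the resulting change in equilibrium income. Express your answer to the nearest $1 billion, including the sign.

Government-spending multiplier = 1/(1 − c(1−t) + m) = 1/(1 − 0.816×0.9 + 0.2) = 1/0.4656 ≈ 2.148.
ΔY = k × ΔG = (+$26 billion) / 0.4656 ≈ +$56 billion.

+$56 billion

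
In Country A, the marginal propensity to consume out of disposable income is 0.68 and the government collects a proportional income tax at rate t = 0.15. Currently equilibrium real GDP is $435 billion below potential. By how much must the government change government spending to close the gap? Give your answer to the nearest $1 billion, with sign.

Spending multiplier = 1/(1 − c(1−t)) = 1/(1 − 0.68×0.85) = 1/0.422 ≈ 2.37.
Need ΔY = +$435 billion, so ΔG = ΔY/k = (+$435 billion) × 0.422 ≈ +$184 billion.
The government should increase government spending by $184 billion.

+$184 billion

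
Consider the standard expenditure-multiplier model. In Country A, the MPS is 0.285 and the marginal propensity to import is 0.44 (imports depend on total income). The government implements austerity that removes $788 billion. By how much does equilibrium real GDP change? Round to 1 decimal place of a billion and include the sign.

MPC = 1 − MPS = 1 − 0.285 = 0.715.
Expenditure multiplier = 1/(1 − c + m) = 1/(1 − 0.715 + 0.44) = 1/0.725 ≈ 1.379.
ΔY = k × ΔG = (−$788 billion) / 0.725 ≈ −$1,086.9 billion.

−$1,086.9 billion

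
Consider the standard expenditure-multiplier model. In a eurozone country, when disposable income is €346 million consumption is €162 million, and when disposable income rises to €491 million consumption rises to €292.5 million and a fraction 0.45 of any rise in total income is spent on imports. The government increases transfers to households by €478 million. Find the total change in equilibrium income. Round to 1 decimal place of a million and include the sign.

+€782.2 million

MPC = ΔC/ΔYd = (292.5 − 162)/(491 − 346) = 130.5/145 = 0.9.
The transfer change shifts disposable income by +€478 million, so first-round consumption changes by c·ΔTR = 0.9 × (+€478 million) = +€430.2 million.
Expenditure multiplier = 1/(1 − c + m) = 1/(1 − 0.9 + 0.45) = 1/0.55 ≈ 1.818.
The transfer multiplier is c × k ≈ 1.636, so ΔY = k × (c·ΔTR) = (+€430.2 million) / 0.55 ≈ +€782.2 million.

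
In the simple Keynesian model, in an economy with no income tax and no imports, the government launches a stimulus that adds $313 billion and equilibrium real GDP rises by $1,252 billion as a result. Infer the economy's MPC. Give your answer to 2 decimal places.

Implied spending multiplier k = ΔY/ΔG = 1,252/313 = 4.
Since k = 1/(1 − MPC), MPC = 1 − 1/k = 1 − ΔG/ΔY = 1 − 313/1,252 = 0.75.

0.75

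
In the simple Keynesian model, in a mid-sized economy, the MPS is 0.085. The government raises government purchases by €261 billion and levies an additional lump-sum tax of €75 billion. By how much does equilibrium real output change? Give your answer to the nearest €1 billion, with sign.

MPC = 1 − MPS = 1 − 0.085 = 0.915.
Expenditure multiplier = 1/(1 − MPC) = 1/(1 − 0.915) = 1/0.085 ≈ 11.765.
ΔG contributes k·ΔG = (+€261 billion) / 0.085 ≈ +€3,070.6 billion.
ΔT of +€75 billion changes first-round spending by −c·ΔT = −€68.625 billion, contributing k·(−c·ΔT) = (−€68.625 billion) / 0.085 ≈ −€807.4 billion.
Net ΔY = k(ΔG − c·ΔT) = (+€192.375 billion) / 0.085 ≈ +€2,263 billion.

+€2,263 billion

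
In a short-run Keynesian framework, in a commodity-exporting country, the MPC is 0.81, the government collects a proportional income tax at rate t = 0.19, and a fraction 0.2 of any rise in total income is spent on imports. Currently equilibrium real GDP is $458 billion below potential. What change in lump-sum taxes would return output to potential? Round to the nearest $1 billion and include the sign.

Spending multiplier = 1/(1 − c(1−t) + m) = 1/(1 − 0.81×0.81 + 0.2) = 1/0.5439 ≈ 1.839.
Tax multiplier = −c·k = −0.81/0.5439 ≈ −1.489. Need ΔY = +$458 billion, so ΔT = ΔY/(−c·k) = −(+$458 billion) × 0.5439 / 0.81 ≈ −$308 billion.
The government should cut lump-sum taxes by $308 billion.

−$308 billion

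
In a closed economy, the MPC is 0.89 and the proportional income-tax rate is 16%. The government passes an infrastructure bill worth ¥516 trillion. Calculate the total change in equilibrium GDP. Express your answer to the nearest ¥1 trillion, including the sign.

Spending multiplier = 1/(1 − c(1−t)) = 1/(1 − 0.89×0.84) = 1/0.2524 ≈ 3.962.
ΔY = k × ΔG = (+¥516 trillion) / 0.2524 ≈ +¥2,044 trillion.

+¥2,044 trillion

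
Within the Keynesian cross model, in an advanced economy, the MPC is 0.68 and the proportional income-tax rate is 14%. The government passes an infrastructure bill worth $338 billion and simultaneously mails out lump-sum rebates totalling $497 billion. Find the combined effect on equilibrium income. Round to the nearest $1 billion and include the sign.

+$1,628 billion

Expenditure multiplier = 1/(1 − c(1−t)) = 1/(1 − 0.68×0.86) = 1/0.4152 ≈ 2.408.
ΔG contributes k·ΔG = (+$338 billion) / 0.4152 ≈ +$814.1 billion.
ΔT of −$497 billion changes first-round spending by −c·ΔT = +$337.96 billion, contributing k·(−c·ΔT) = (+$337.96 billion) / 0.4152 ≈ +$814 billion.
Net ΔY = k(ΔG − c·ΔT) = (+$675.96 billion) / 0.4152 ≈ +$1,628 billion.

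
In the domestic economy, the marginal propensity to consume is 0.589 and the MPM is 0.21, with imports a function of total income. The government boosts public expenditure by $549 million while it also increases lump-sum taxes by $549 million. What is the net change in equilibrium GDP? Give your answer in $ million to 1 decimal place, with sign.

+$363.3 million

Expenditure multiplier = 1/(1 − c + m) = 1/(1 − 0.589 + 0.21) = 1/0.621 ≈ 1.61.
ΔG contributes k·ΔG = (+$549 million) / 0.621 ≈ +$884.1 million.
ΔT of +$549 million changes first-round spending by −c·ΔT = −$323.361 million, contributing k·(−c·ΔT) = (−$323.361 million) / 0.621 ≈ −$520.7 million.
Net ΔY = k(ΔG − c·ΔT) = (+$225.639 million) / 0.621 ≈ +$363.3 million.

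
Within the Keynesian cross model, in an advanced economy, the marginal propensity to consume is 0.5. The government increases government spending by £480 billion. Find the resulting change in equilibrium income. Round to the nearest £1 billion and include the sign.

+£960 billion

Government-spending multiplier = 1/(1 − MPC) = 1/(1 − 0.5) = 1/0.5 = 2.
ΔY = k × ΔG = (+£480 billion) / 0.5 = +£960 billion.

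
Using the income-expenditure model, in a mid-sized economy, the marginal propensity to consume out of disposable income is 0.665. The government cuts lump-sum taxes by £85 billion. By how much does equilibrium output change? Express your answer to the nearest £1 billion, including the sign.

+£169 billion

A lump-sum tax change of −£85 billion shifts disposable income by +£85 billion; first-round consumption changes by −c × ΔT = −0.665 × (−£85 billion) = +£56.525 billion.
Expenditure multiplier = 1/(1 − MPC) = 1/(1 − 0.665) = 1/0.335 ≈ 2.985.
The tax multiplier is −c × k ≈ −1.985, so ΔY = k × (−c·ΔT) = (+£56.525 billion) / 0.335 ≈ +£169 billion.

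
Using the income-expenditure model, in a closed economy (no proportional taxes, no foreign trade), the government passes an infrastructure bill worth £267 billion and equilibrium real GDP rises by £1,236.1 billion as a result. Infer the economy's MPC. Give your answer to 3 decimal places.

0.784

Implied spending multiplier k = ΔY/ΔG = 1,236.1/267 ≈ 4.6296.
Since k = 1/(1 − MPC), MPC = 1 − 1/k = 1 − ΔG/ΔY = 1 − 267/1,236.1 ≈ 0.784.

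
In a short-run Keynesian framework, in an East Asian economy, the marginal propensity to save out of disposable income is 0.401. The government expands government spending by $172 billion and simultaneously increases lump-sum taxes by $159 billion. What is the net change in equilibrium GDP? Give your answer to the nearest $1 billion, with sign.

+$191 billion

MPC = 1 − MPS = 1 − 0.401 = 0.599.
Expenditure multiplier = 1/(1 − MPC) = 1/(1 − 0.599) = 1/0.401 ≈ 2.494.
ΔG contributes k·ΔG = (+$172 billion) / 0.401 ≈ +$428.9 billion.
ΔT of +$159 billion changes first-round spending by −c·ΔT = −$95.241 billion, contributing k·(−c·ΔT) = (−$95.241 billion) / 0.401 ≈ −$237.5 billion.
Net ΔY = k(ΔG − c·ΔT) = (+$76.759 billion) / 0.401 ≈ +$191 billion.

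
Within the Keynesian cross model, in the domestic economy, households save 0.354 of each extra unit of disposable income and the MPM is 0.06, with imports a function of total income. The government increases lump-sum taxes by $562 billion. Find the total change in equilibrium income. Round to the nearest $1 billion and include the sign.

−$877 billion

MPC = 1 − MPS = 1 − 0.354 = 0.646.
A lump-sum tax change of +$562 billion shifts disposable income by −$562 billion; first-round consumption changes by −c × ΔT = −0.646 × (+$562 billion) = −$363.052 billion.
Expenditure multiplier = 1/(1 − c + m) = 1/(1 − 0.646 + 0.06) = 1/0.414 ≈ 2.415.
The tax multiplier is −c × k ≈ −1.56, so ΔY = k × (−c·ΔT) = (−$363.052 billion) / 0.414 ≈ −$877 billion.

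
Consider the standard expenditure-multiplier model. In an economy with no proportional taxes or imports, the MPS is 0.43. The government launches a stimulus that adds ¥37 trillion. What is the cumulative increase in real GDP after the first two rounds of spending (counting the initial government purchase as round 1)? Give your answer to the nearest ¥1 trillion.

¥58 trillion

MPC = 1 − MPS = 1 − 0.43 = 0.57.
Round 1 adds ΔG = ¥37 trillion; each later round is MPC = 0.57 times the previous.
After 2 rounds: 37 + 21.09 = ΔG·(1 − c^2)/(1 − c) = 37 × (1 − 0.3249)/0.43 ≈ ¥58 trillion.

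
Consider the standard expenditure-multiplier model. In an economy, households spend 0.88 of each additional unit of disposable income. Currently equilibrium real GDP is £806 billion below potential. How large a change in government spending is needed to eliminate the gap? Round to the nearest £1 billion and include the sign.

+£97 billion

Spending multiplier = 1/(1 − MPC) = 1/(1 − 0.88) = 1/0.12 ≈ 8.333.
Need ΔY = +£806 billion, so ΔG = ΔY/k = (+£806 billion) × 0.12 ≈ +£97 billion.
The government should increase government spending by £97 billion.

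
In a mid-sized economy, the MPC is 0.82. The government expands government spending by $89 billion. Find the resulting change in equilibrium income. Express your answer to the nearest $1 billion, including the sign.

+$494 billion

Expenditure multiplier = 1/(1 − MPC) = 1/(1 − 0.82) = 1/0.18 ≈ 5.556.
ΔY = k × ΔG = (+$89 billion) / 0.18 ≈ +$494 billion.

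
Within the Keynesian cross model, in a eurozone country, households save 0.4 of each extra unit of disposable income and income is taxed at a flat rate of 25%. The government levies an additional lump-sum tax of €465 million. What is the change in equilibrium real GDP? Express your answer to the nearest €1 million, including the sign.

−€507 million

MPC = 1 − MPS = 1 − 0.4 = 0.6.
A lump-sum tax change of +€465 million shifts disposable income by −€465 million; first-round consumption changes by −c × ΔT = −0.6 × (+€465 million) = −€279 million.
Expenditure multiplier = 1/(1 − c(1−t)) = 1/(1 − 0.6×0.75) = 1/0.55 ≈ 1.818.
The tax multiplier is −c × k ≈ −1.091, so ΔY = k × (−c·ΔT) = (−€279 million) / 0.55 ≈ −€507 million.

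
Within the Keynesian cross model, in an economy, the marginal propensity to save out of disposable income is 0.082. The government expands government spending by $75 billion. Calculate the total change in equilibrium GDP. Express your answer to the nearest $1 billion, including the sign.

MPC = 1 − MPS = 1 − 0.082 = 0.918.
Spending multiplier = 1/(1 − MPC) = 1/(1 − 0.918) = 1/0.082 ≈ 12.195.
ΔY = k × ΔG = (+$75 billion) / 0.082 ≈ +$915 billion.

+$915 billion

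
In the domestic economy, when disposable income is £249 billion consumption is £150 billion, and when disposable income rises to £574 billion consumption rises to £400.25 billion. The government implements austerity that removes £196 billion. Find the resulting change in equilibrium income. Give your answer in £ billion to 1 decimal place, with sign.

MPC = ΔC/ΔYd = (400.25 − 150)/(574 − 249) = 250.25/325 = 0.77.
Expenditure multiplier = 1/(1 − MPC) = 1/(1 − 0.77) = 1/0.23 ≈ 4.348.
ΔY = k × ΔG = (−£196 billion) / 0.23 ≈ −£852.2 billion.

−£852.2 billion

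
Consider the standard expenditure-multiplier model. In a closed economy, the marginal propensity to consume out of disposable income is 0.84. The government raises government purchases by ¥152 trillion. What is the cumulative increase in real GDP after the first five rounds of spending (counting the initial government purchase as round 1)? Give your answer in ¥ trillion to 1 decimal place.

Round 1 adds ΔG = ¥152 trillion; each later round is MPC = 0.84 times the previous.
After 5 rounds: 152 + 127.68 + 107.2512 + 90.091008 + 75.67644672 = ΔG·(1 − c^5)/(1 − c) = 152 × (1 − 0.4182119424)/0.16 ≈ ¥552.7 trillion.

¥552.7 trillion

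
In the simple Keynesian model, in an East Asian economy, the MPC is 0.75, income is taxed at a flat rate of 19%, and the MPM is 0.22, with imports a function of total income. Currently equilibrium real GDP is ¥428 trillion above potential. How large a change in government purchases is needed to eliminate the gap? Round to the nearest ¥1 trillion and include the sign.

−¥262 trillion

Spending multiplier = 1/(1 − c(1−t) + m) = 1/(1 − 0.75×0.81 + 0.22) = 1/0.6125 ≈ 1.633.
Need ΔY = −¥428 trillion, so ΔG = ΔY/k = (−¥428 trillion) × 0.6125 ≈ −¥262 trillion.
The government should cut government purchases by ¥262 trillion.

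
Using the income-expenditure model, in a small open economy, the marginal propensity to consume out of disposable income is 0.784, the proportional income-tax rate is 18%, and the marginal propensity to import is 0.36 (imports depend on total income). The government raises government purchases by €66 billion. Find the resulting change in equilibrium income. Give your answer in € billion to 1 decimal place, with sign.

Expenditure multiplier = 1/(1 − c(1−t) + m) = 1/(1 − 0.784×0.82 + 0.36) = 1/0.71712 ≈ 1.394.
ΔY = k × ΔG = (+€66 billion) / 0.71712 ≈ +€92 billion.

+€92.0 billion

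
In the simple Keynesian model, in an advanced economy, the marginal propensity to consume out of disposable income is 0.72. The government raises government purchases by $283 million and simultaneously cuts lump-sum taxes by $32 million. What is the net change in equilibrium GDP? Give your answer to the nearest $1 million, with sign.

+$1,093 million

Expenditure multiplier = 1/(1 − MPC) = 1/(1 − 0.72) = 1/0.28 ≈ 3.571.
ΔG contributes k·ΔG = (+$283 million) / 0.28 ≈ +$1,010.7 million.
ΔT of −$32 million changes first-round spending by −c·ΔT = +$23.04 million, contributing k·(−c·ΔT) = (+$23.04 million) / 0.28 ≈ +$82.3 million.
Net ΔY = k(ΔG − c·ΔT) = (+$306.04 million) / 0.28 = +$1,093 million.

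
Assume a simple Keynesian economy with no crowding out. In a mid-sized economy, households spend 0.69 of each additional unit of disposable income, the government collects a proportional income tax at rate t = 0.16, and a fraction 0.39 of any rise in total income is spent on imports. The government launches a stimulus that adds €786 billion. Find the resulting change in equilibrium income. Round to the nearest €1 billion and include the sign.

+€970 billion

Government-spending multiplier = 1/(1 − c(1−t) + m) = 1/(1 − 0.69×0.84 + 0.39) = 1/0.8104 ≈ 1.234.
ΔY = k × ΔG = (+€786 billion) / 0.8104 ≈ +€970 billion.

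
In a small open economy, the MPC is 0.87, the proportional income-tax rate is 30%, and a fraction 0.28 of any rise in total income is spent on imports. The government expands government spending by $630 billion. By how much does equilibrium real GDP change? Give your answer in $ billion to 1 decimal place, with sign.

Spending multiplier = 1/(1 − c(1−t) + m) = 1/(1 − 0.87×0.7 + 0.28) = 1/0.671 ≈ 1.49.
ΔY = k × ΔG = (+$630 billion) / 0.671 ≈ +$938.9 billion.

+$938.9 billion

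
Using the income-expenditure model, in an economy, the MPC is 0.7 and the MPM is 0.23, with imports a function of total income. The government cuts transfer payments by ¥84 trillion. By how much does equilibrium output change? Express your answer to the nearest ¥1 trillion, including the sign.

The transfer change shifts disposable income by −¥84 trillion, so first-round consumption changes by c·ΔTR = 0.7 × (−¥84 trillion) = −¥58.8 trillion.
Expenditure multiplier = 1/(1 − c + m) = 1/(1 − 0.7 + 0.23) = 1/0.53 ≈ 1.887.
The transfer multiplier is c × k ≈ 1.321, so ΔY = k × (c·ΔTR) = (−¥58.8 trillion) / 0.53 ≈ −¥111 trillion.

−¥111 trillion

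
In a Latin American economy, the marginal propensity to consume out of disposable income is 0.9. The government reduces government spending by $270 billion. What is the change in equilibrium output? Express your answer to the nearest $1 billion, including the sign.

−$2,700 billion

Government-spending multiplier = 1/(1 − MPC) = 1/(1 − 0.9) = 1/0.1 = 10.
ΔY = k × ΔG = (−$270 billion) / 0.1 = −$2,700 billion.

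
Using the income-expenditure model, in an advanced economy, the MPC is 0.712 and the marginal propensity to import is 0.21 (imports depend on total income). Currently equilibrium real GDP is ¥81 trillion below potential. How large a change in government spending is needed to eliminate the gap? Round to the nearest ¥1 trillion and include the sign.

+¥40 trillion

Spending multiplier = 1/(1 − c + m) = 1/(1 − 0.712 + 0.21) = 1/0.498 ≈ 2.008.
Need ΔY = +¥81 trillion, so ΔG = ΔY/k = (+¥81 trillion) × 0.498 ≈ +¥40 trillion.
The government should increase government spending by ¥40 trillion.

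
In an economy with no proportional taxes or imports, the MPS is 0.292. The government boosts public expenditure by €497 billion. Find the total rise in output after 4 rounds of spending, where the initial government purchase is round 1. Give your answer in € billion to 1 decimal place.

€1,274.4 billion

MPC = 1 − MPS = 1 − 0.292 = 0.708.
Round 1 adds ΔG = €497 billion; each later round is MPC = 0.708 times the previous.
After 4 rounds: 497 + 351.876 + 249.128208 + 176.382771264 = ΔG·(1 − c^4)/(1 − c) = 497 × (1 − 0.251265597696)/0.292 ≈ €1,274.4 billion.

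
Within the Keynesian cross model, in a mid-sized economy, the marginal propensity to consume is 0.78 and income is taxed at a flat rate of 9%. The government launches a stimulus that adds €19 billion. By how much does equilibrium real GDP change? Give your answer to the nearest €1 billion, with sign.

Spending multiplier = 1/(1 − c(1−t)) = 1/(1 − 0.78×0.91) = 1/0.2902 ≈ 3.446.
ΔY = k × ΔG = (+€19 billion) / 0.2902 ≈ +€65 billion.

+€65 billion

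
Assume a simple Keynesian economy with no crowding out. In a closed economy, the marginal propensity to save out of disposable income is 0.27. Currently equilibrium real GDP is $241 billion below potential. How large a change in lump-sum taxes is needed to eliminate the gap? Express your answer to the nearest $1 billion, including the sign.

MPC = 1 − MPS = 1 − 0.27 = 0.73.
Spending multiplier = 1/(1 − MPC) = 1/(1 − 0.73) = 1/0.27 ≈ 3.704.
Tax multiplier = −c·k = −0.73/0.27 ≈ −2.704. Need ΔY = +$241 billion, so ΔT = ΔY/(−c·k) = −(+$241 billion) × 0.27 / 0.73 ≈ −$89 billion.
The government should cut lump-sum taxes by $89 billion.

−$89 billion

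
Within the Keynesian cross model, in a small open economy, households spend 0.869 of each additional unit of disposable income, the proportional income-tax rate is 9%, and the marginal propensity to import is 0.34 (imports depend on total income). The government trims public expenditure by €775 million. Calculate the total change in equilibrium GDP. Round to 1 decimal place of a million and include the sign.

−€1,411.1 million

Expenditure multiplier = 1/(1 − c(1−t) + m) = 1/(1 − 0.869×0.91 + 0.34) = 1/0.54921 ≈ 1.821.
ΔY = k × ΔG = (−€775 million) / 0.54921 ≈ −€1,411.1 million.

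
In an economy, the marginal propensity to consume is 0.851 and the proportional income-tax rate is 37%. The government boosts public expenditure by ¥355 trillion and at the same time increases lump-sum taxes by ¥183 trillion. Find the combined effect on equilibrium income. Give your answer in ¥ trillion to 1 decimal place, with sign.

Expenditure multiplier = 1/(1 − c(1−t)) = 1/(1 − 0.851×0.63) = 1/0.46387 ≈ 2.156.
ΔG contributes k·ΔG = (+¥355 trillion) / 0.46387 ≈ +¥765.3 trillion.
ΔT of +¥183 trillion changes first-round spending by −c·ΔT = −¥155.733 trillion, contributing k·(−c·ΔT) = (−¥155.733 trillion) / 0.46387 ≈ −¥335.7 trillion.
Net ΔY = k(ΔG − c·ΔT) = (+¥199.267 trillion) / 0.46387 ≈ +¥429.6 trillion.

+¥429.6 trillion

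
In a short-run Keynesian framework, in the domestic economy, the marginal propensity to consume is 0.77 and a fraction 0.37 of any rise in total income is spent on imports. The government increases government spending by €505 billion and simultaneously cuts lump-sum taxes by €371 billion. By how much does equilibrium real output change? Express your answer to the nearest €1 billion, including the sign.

+€1,318 billion

Expenditure multiplier = 1/(1 − c + m) = 1/(1 − 0.77 + 0.37) = 1/0.6 ≈ 1.667.
ΔG contributes k·ΔG = (+€505 billion) / 0.6 ≈ +€841.7 billion.
ΔT of −€371 billion changes first-round spending by −c·ΔT = +€285.67 billion, contributing k·(−c·ΔT) = (+€285.67 billion) / 0.6 ≈ +€476.1 billion.
Net ΔY = k(ΔG − c·ΔT) = (+€790.67 billion) / 0.6 ≈ +€1,318 billion.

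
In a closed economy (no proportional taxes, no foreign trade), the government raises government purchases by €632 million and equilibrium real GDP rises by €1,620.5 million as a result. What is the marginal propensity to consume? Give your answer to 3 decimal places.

Implied spending multiplier k = ΔY/ΔG = 1,620.5/632 ≈ 2.5641.
Since k = 1/(1 − MPC), MPC = 1 − 1/k = 1 − ΔG/ΔY = 1 − 632/1,620.5 ≈ 0.610.

0.610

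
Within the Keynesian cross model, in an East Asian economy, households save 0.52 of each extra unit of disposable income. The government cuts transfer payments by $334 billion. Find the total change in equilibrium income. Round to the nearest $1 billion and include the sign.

MPC = 1 − MPS = 1 − 0.52 = 0.48.
The transfer change shifts disposable income by −$334 billion, so first-round consumption changes by c·ΔTR = 0.48 × (−$334 billion) = −$160.32 billion.
Expenditure multiplier = 1/(1 − MPC) = 1/(1 − 0.48) = 1/0.52 ≈ 1.923.
The transfer multiplier is c × k ≈ 0.923, so ΔY = k × (c·ΔTR) = (−$160.32 billion) / 0.52 ≈ −$308 billion.

−$308 billion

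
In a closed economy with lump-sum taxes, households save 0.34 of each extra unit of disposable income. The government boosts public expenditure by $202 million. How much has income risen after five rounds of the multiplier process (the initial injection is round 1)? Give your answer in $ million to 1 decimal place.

MPC = 1 − MPS = 1 − 0.34 = 0.66.
Round 1 adds ΔG = $202 million; each later round is MPC = 0.66 times the previous.
After 5 rounds: 202 + 133.32 + 87.9912 + 58.074192 + 38.32896672 = ΔG·(1 − c^5)/(1 − c) = 202 × (1 − 0.1252332576)/0.34 ≈ $519.7 million.

$519.7 million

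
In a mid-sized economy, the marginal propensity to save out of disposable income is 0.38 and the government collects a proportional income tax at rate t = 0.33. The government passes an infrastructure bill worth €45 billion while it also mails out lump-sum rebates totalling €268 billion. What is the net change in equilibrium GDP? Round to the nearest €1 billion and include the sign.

+€361 billion

MPC = 1 − MPS = 1 − 0.38 = 0.62.
Expenditure multiplier = 1/(1 − c(1−t)) = 1/(1 − 0.62×0.67) = 1/0.5846 ≈ 1.711.
ΔG contributes k·ΔG = (+€45 billion) / 0.5846 ≈ +€77 billion.
ΔT of −€268 billion changes first-round spending by −c·ΔT = +€166.16 billion, contributing k·(−c·ΔT) = (+€166.16 billion) / 0.5846 ≈ +€284.2 billion.
Net ΔY = k(ΔG − c·ΔT) = (+€211.16 billion) / 0.5846 ≈ +€361 billion.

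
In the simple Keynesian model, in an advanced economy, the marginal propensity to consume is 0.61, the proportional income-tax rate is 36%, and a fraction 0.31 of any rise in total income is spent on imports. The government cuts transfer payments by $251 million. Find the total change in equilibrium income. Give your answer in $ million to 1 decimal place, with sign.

The transfer change shifts disposable income by −$251 million, so first-round consumption changes by c·ΔTR = 0.61 × (−$251 million) = −$153.11 million.
Expenditure multiplier = 1/(1 − c(1−t) + m) = 1/(1 − 0.61×0.64 + 0.31) = 1/0.9196 ≈ 1.087.
The transfer multiplier is c × k ≈ 0.663, so ΔY = k × (c·ΔTR) = (−$153.11 million) / 0.9196 ≈ −$166.5 million.

−$166.5 million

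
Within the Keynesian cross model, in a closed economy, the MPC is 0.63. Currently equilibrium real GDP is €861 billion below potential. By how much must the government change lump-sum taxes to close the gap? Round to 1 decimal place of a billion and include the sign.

−€505.7 billion

Spending multiplier = 1/(1 − MPC) = 1/(1 − 0.63) = 1/0.37 ≈ 2.703.
Tax multiplier = −c·k = −0.63/0.37 ≈ −1.703. Need ΔY = +€861 billion, so ΔT = ΔY/(−c·k) = −(+€861 billion) × 0.37 / 0.63 ≈ −€505.7 billion.
The government should cut lump-sum taxes by €505.7 billion.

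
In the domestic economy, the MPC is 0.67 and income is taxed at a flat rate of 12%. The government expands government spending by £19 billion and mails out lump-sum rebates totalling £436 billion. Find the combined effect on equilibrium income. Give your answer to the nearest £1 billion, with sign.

Expenditure multiplier = 1/(1 − c(1−t)) = 1/(1 − 0.67×0.88) = 1/0.4104 ≈ 2.437.
ΔG contributes k·ΔG = (+£19 billion) / 0.4104 ≈ +£46.3 billion.
ΔT of −£436 billion changes first-round spending by −c·ΔT = +£292.12 billion, contributing k·(−c·ΔT) = (+£292.12 billion) / 0.4104 ≈ +£711.8 billion.
Net ΔY = k(ΔG − c·ΔT) = (+£311.12 billion) / 0.4104 ≈ +£758 billion.

+£758 billion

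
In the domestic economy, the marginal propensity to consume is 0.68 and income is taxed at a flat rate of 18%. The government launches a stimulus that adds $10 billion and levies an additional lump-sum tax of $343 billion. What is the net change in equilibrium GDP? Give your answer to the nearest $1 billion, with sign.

−$505 billion

Expenditure multiplier = 1/(1 − c(1−t)) = 1/(1 − 0.68×0.82) = 1/0.4424 ≈ 2.26.
ΔG contributes k·ΔG = (+$10 billion) / 0.4424 ≈ +$22.6 billion.
ΔT of +$343 billion changes first-round spending by −c·ΔT = −$233.24 billion, contributing k·(−c·ΔT) = (−$233.24 billion) / 0.4424 ≈ −$527.2 billion.
Net ΔY = k(ΔG − c·ΔT) = (−$223.24 billion) / 0.4424 ≈ −$505 billion.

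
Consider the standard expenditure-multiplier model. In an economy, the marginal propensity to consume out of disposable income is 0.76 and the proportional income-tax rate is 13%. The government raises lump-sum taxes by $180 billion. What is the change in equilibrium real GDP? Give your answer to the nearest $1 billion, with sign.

A lump-sum tax change of +$180 billion shifts disposable income by −$180 billion; first-round consumption changes by −c × ΔT = −0.76 × (+$180 billion) = −$136.8 billion.
Expenditure multiplier = 1/(1 − c(1−t)) = 1/(1 − 0.76×0.87) = 1/0.3388 ≈ 2.952.
The tax multiplier is −c × k ≈ −2.243, so ΔY = k × (−c·ΔT) = (−$136.8 billion) / 0.3388 ≈ −$404 billion.

−$404 billion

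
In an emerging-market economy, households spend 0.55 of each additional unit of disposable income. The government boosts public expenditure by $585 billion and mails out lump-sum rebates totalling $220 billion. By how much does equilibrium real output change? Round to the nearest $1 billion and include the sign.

+$1,569 billion

Expenditure multiplier = 1/(1 − MPC) = 1/(1 − 0.55) = 1/0.45 ≈ 2.222.
ΔG contributes k·ΔG = (+$585 billion) / 0.45 = +$1,300 billion.
ΔT of −$220 billion changes first-round spending by −c·ΔT = +$121 billion, contributing k·(−c·ΔT) = (+$121 billion) / 0.45 ≈ +$268.9 billion.
Net ΔY = k(ΔG − c·ΔT) = (+$706 billion) / 0.45 ≈ +$1,569 billion.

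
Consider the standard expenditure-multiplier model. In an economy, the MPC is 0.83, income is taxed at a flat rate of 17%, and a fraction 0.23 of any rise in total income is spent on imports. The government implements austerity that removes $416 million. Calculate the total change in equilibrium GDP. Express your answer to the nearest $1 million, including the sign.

Spending multiplier = 1/(1 − c(1−t) + m) = 1/(1 − 0.83×0.83 + 0.23) = 1/0.5411 ≈ 1.848.
ΔY = k × ΔG = (−$416 million) / 0.5411 ≈ −$769 million.

−$769 million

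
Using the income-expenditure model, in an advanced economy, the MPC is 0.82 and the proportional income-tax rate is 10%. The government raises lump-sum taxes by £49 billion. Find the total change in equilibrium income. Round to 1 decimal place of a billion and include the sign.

A lump-sum tax change of +£49 billion shifts disposable income by −£49 billion; first-round consumption changes by −c × ΔT = −0.82 × (+£49 billion) = −£40.18 billion.
Expenditure multiplier = 1/(1 − c(1−t)) = 1/(1 − 0.82×0.9) = 1/0.262 ≈ 3.817.
The tax multiplier is −c × k ≈ −3.13, so ΔY = k × (−c·ΔT) = (−£40.18 billion) / 0.262 ≈ −£153.4 billion.

−£153.4 billion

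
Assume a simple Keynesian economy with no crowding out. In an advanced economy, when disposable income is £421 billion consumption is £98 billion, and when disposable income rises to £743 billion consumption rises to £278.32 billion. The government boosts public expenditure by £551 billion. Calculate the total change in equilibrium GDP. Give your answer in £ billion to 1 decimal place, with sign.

MPC = ΔC/ΔYd = (278.32 − 98)/(743 − 421) = 180.32/322 = 0.56.
Expenditure multiplier = 1/(1 − MPC) = 1/(1 − 0.56) = 1/0.44 ≈ 2.273.
ΔY = k × ΔG = (+£551 billion) / 0.44 ≈ +£1,252.3 billion.

+£1,252.3 billion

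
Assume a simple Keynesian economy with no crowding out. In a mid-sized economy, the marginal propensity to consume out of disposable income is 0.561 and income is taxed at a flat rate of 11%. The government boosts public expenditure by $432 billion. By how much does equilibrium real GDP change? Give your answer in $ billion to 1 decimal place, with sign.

Spending multiplier = 1/(1 − c(1−t)) = 1/(1 − 0.561×0.89) = 1/0.50071 ≈ 1.997.
ΔY = k × ΔG = (+$432 billion) / 0.50071 ≈ +$862.8 billion.

+$862.8 billion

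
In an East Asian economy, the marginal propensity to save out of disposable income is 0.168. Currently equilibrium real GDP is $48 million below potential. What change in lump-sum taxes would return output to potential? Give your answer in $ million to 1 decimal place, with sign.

−$9.7 million

MPC = 1 − MPS = 1 − 0.168 = 0.832.
Spending multiplier = 1/(1 − MPC) = 1/(1 − 0.832) = 1/0.168 ≈ 5.952.
Tax multiplier = −c·k = −0.832/0.168 ≈ −4.952. Need ΔY = +$48 million, so ΔT = ΔY/(−c·k) = −(+$48 million) × 0.168 / 0.832 ≈ −$9.7 million.
The government should cut lump-sum taxes by $9.7 million.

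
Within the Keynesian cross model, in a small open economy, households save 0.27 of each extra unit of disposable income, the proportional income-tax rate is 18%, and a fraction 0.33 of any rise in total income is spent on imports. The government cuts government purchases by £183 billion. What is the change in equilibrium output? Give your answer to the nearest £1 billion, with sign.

−£250 billion

MPC = 1 − MPS = 1 − 0.27 = 0.73.
Expenditure multiplier = 1/(1 − c(1−t) + m) = 1/(1 − 0.73×0.82 + 0.33) = 1/0.7314 ≈ 1.367.
ΔY = k × ΔG = (−£183 billion) / 0.7314 ≈ −£250 billion.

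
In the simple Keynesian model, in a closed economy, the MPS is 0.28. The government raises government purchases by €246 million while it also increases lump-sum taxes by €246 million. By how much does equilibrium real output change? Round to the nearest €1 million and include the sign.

+€246 million

MPC = 1 − MPS = 1 − 0.28 = 0.72.
Expenditure multiplier = 1/(1 − MPC) = 1/(1 − 0.72) = 1/0.28 ≈ 3.571.
ΔG contributes k·ΔG = (+€246 million) / 0.28 ≈ +€878.6 million.
ΔT of +€246 million changes first-round spending by −c·ΔT = −€177.12 million, contributing k·(−c·ΔT) = (−€177.12 million) / 0.28 ≈ −€632.6 million.
With ΔG = ΔT and no other leakages, the balanced-budget multiplier is 1, so ΔY = ΔG = +€246 million.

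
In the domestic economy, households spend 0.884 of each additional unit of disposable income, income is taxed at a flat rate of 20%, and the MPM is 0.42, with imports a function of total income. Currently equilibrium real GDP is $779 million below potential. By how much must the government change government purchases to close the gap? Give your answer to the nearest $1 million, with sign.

Spending multiplier = 1/(1 − c(1−t) + m) = 1/(1 − 0.884×0.8 + 0.42) = 1/0.7128 ≈ 1.403.
Need ΔY = +$779 million, so ΔG = ΔY/k = (+$779 million) × 0.7128 ≈ +$555 million.
The government should increase government purchases by $555 million.

+$555 million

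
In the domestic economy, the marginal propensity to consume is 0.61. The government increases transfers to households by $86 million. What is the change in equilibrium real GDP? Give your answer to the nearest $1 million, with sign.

+$135 million

The transfer change shifts disposable income by +$86 million, so first-round consumption changes by c·ΔTR = 0.61 × (+$86 million) = +$52.46 million.
Expenditure multiplier = 1/(1 − MPC) = 1/(1 − 0.61) = 1/0.39 ≈ 2.564.
The transfer multiplier is c × k ≈ 1.564, so ΔY = k × (c·ΔTR) = (+$52.46 million) / 0.39 ≈ +$135 million.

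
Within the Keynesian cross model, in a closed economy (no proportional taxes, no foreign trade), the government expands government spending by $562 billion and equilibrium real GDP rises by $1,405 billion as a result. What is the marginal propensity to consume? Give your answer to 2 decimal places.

0.60

Implied spending multiplier k = ΔY/ΔG = 1,405/562 = 2.5.
Since k = 1/(1 − MPC), MPC = 1 − 1/k = 1 − ΔG/ΔY = 1 − 562/1,405 = 0.60.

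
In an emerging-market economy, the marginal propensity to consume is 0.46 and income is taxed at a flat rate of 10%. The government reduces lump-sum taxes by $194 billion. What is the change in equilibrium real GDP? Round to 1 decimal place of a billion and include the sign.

+$152.3 billion

A lump-sum tax change of −$194 billion shifts disposable income by +$194 billion; first-round consumption changes by −c × ΔT = −0.46 × (−$194 billion) = +$89.24 billion.
Expenditure multiplier = 1/(1 − c(1−t)) = 1/(1 − 0.46×0.9) = 1/0.586 ≈ 1.706.
The tax multiplier is −c × k ≈ −0.785, so ΔY = k × (−c·ΔT) = (+$89.24 billion) / 0.586 ≈ +$152.3 billion.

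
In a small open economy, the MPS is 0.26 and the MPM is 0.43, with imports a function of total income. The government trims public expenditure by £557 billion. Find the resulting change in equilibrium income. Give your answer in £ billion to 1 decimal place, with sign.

−£807.2 billion

MPC = 1 − MPS = 1 − 0.26 = 0.74.
Government-spending multiplier = 1/(1 − c + m) = 1/(1 − 0.74 + 0.43) = 1/0.69 ≈ 1.449.
ΔY = k × ΔG = (−£557 billion) / 0.69 ≈ −£807.2 billion.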